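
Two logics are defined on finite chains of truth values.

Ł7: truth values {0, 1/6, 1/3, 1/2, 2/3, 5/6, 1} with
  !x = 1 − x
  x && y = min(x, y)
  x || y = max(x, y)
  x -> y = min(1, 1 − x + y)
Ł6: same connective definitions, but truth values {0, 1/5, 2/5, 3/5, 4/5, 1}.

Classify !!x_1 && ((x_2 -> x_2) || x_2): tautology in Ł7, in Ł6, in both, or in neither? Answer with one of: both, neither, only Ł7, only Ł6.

In Ł7: at x_1 = 0, x_2 = 0 the value is 0 — not a tautology.
In Ł6: at x_1 = 0, x_2 = 0 the value is 0 — not a tautology.

neither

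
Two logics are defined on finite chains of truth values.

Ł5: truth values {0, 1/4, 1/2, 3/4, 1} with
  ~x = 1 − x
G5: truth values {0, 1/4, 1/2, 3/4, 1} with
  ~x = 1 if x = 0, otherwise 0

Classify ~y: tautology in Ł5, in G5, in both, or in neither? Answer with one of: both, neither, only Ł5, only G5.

neither

In Ł5: at y = 1/4 the value is 3/4 — not a tautology.
In G5: at y = 1/4 the value is 0 — not a tautology.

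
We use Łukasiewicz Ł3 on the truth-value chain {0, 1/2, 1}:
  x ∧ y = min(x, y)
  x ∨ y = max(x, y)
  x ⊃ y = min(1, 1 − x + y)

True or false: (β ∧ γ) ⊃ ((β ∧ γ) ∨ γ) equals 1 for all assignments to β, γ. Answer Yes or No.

β = 0, γ = 0 ↦ 1
β = 0, γ = 1/2 ↦ 1
β = 0, γ = 1 ↦ 1
β = 1/2, γ = 0 ↦ 1
β = 1/2, γ = 1/2 ↦ 1
β = 1/2, γ = 1 ↦ 1
β = 1, γ = 0 ↦ 1
β = 1, γ = 1/2 ↦ 1
β = 1, γ = 1 ↦ 1
Every assignment gives a value ≥ 1.

Yes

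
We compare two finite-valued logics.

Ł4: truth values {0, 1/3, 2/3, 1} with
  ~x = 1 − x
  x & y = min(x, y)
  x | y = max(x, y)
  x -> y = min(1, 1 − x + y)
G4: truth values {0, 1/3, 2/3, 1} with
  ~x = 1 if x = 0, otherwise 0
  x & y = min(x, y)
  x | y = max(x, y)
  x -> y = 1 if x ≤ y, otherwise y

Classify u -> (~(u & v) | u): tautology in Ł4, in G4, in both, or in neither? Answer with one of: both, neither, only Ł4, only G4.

In Ł4: every assignment gives 1 — tautology.
In G4: every assignment gives 1 — tautology.

both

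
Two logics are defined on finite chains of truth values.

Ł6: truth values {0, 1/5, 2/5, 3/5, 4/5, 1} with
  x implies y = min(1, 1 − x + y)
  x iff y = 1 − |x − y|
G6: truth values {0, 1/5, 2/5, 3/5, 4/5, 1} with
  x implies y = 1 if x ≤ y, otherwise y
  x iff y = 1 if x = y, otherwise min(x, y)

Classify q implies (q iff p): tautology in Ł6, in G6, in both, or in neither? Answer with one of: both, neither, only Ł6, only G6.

neither

In Ł6: at p = 0, q = 3/5 the value is 4/5 — not a tautology.
In G6: at p = 0, q = 1/5 the value is 0 — not a tautology.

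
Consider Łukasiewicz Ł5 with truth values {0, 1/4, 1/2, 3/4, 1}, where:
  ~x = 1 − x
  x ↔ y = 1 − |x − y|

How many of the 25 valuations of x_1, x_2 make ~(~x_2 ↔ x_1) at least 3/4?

6

value 1: 2 assignments (counts)
value 3/4: 4 assignments (counts)
value 1/2: 6 assignments
value 1/4: 8 assignments
value 0: 5 assignments
So 6 of the 25 assignments meet the threshold.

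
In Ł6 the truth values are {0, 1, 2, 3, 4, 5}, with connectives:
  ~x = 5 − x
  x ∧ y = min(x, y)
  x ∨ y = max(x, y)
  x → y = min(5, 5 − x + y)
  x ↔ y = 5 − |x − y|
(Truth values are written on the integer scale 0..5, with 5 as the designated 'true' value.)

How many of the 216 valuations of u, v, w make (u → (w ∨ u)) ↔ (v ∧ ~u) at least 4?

value 5: 6 assignments (counts)
value 4: 18 assignments (counts)
value 3: 30 assignments
value 2: 42 assignments
value 1: 54 assignments
value 0: 66 assignments
So 24 of the 216 assignments meet the threshold.

24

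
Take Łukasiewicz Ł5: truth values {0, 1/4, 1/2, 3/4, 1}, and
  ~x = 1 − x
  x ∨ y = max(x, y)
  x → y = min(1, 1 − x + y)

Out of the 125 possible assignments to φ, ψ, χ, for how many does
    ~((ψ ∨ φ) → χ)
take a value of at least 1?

value 1: 9 assignments (counts)
value 3/4: 16 assignments
value 1/2: 21 assignments
value 1/4: 24 assignments
value 0: 55 assignments
So 9 of the 125 assignments meet the threshold.

9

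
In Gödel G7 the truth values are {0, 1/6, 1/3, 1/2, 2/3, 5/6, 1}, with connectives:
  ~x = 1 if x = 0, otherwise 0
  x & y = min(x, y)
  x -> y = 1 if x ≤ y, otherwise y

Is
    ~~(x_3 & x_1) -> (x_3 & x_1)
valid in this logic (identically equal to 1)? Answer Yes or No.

No

Counterexample: take x_1 = 1/6, x_3 = 1/6.
x_3 & x_1 = 1/6 & 1/6 = 1/6
~(x_3 & x_1) = ~1/6 = 0
~~(x_3 & x_1) = ~0 = 1
~~(x_3 & x_1) -> (x_3 & x_1) = 1 -> 1/6 = 1/6
This gives 1/6 ≠ 1.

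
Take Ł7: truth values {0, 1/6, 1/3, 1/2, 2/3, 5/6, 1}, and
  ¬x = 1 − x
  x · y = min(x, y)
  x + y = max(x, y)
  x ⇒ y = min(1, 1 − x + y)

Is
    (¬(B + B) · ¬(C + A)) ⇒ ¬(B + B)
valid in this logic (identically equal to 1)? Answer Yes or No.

Yes

At A = 1/3, B = 0, C = 2/3, for instance:
B + B = 0 + 0 = 0
¬(B + B) = ¬0 = 1
C + A = 2/3 + 1/3 = 2/3
¬(C + A) = ¬2/3 = 1/3
¬(B + B) · ¬(C + A) = 1 · 1/3 = 1/3
(¬(B + B) · ¬(C + A)) ⇒ ¬(B + B) = 1/3 ⇒ 1 = 1
and checking the remaining 342 assignments likewise gives ≥ 1 in every case.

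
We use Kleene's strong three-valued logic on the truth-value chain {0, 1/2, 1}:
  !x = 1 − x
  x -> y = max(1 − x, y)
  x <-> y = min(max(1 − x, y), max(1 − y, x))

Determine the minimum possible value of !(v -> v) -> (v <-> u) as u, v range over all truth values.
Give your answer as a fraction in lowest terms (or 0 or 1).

Take u = 0, v = 1/2:
v -> v = 1/2 -> 1/2 = 1/2
!(v -> v) = !1/2 = 1/2
v <-> u = 1/2 <-> 0 = 1/2
!(v -> v) -> (v <-> u) = 1/2 -> 1/2 = 1/2
No assignment yields a value below 1/2, so this is the minimum.

1/2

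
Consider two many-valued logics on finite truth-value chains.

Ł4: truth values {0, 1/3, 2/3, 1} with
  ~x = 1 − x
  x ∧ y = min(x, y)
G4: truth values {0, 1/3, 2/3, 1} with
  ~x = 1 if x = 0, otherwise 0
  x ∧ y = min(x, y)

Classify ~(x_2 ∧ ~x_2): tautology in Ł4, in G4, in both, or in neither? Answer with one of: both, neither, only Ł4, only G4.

only G4

In Ł4: at x_2 = 1/3 the value is 2/3 — not a tautology.
In G4: every assignment gives 1 — tautology.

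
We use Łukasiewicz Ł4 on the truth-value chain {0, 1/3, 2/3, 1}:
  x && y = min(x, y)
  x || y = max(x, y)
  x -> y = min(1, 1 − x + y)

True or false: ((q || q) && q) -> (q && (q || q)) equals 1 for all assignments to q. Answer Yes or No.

Yes

q = 0 ↦ 1
q = 1/3 ↦ 1
q = 2/3 ↦ 1
q = 1 ↦ 1
Every assignment gives a value ≥ 1.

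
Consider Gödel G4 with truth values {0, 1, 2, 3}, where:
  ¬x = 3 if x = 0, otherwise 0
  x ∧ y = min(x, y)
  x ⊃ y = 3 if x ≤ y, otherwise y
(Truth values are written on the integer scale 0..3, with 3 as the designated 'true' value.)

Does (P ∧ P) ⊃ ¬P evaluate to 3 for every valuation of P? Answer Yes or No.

No

Counterexample: take P = 1.
P ∧ P = 1 ∧ 1 = 1
¬P = ¬1 = 0
(P ∧ P) ⊃ ¬P = 1 ⊃ 0 = 0
This gives 0 ≠ 3.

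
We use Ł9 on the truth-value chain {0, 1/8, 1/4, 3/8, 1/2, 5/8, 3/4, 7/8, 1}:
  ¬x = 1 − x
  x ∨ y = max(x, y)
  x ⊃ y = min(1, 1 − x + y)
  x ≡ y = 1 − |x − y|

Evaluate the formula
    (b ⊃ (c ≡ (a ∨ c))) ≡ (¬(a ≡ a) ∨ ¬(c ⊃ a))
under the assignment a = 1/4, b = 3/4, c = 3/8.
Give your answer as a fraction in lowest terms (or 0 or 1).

a ∨ c = 1/4 ∨ 3/8 = 3/8
c ≡ (a ∨ c) = 3/8 ≡ 3/8 = 1
b ⊃ (c ≡ (a ∨ c)) = 3/4 ⊃ 1 = 1
a ≡ a = 1/4 ≡ 1/4 = 1
¬(a ≡ a) = ¬1 = 0
c ⊃ a = 3/8 ⊃ 1/4 = 7/8
¬(c ⊃ a) = ¬7/8 = 1/8
¬(a ≡ a) ∨ ¬(c ⊃ a) = 0 ∨ 1/8 = 1/8
(b ⊃ (c ≡ (a ∨ c))) ≡ (¬(a ≡ a) ∨ ¬(c ⊃ a)) = 1 ≡ 1/8 = 1/8

1/8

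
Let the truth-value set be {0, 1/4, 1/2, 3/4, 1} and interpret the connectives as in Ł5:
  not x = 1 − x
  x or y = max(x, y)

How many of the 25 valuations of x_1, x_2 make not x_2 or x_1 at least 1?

9

value 1: 9 assignments (counts)
value 3/4: 7 assignments
value 1/2: 5 assignments
value 1/4: 3 assignments
value 0: 1 assignment
So 9 of the 25 assignments meet the threshold.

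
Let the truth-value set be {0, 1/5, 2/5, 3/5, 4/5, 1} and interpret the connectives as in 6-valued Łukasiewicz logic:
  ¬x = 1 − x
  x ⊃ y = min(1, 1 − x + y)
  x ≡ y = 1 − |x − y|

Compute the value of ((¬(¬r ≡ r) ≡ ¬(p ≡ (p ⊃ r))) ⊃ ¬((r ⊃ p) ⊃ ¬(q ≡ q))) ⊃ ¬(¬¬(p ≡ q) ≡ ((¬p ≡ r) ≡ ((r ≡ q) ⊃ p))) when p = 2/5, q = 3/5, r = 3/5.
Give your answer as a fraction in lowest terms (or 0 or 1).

¬r = ¬3/5 = 2/5
¬r ≡ r = 2/5 ≡ 3/5 = 4/5
¬(¬r ≡ r) = ¬4/5 = 1/5
p ⊃ r = 2/5 ⊃ 3/5 = 1
p ≡ (p ⊃ r) = 2/5 ≡ 1 = 2/5
¬(p ≡ (p ⊃ r)) = ¬2/5 = 3/5
¬(¬r ≡ r) ≡ ¬(p ≡ (p ⊃ r)) = 1/5 ≡ 3/5 = 3/5
r ⊃ p = 3/5 ⊃ 2/5 = 4/5
q ≡ q = 3/5 ≡ 3/5 = 1
¬(q ≡ q) = ¬1 = 0
(r ⊃ p) ⊃ ¬(q ≡ q) = 4/5 ⊃ 0 = 1/5
¬((r ⊃ p) ⊃ ¬(q ≡ q)) = ¬1/5 = 4/5
(¬(¬r ≡ r) ≡ ¬(p ≡ (p ⊃ r))) ⊃ ¬((r ⊃ p) ⊃ ¬(q ≡ q)) = 3/5 ⊃ 4/5 = 1
p ≡ q = 2/5 ≡ 3/5 = 4/5
¬(p ≡ q) = ¬4/5 = 1/5
¬¬(p ≡ q) = ¬1/5 = 4/5
¬p = ¬2/5 = 3/5
¬p ≡ r = 3/5 ≡ 3/5 = 1
r ≡ q = 3/5 ≡ 3/5 = 1
(r ≡ q) ⊃ p = 1 ⊃ 2/5 = 2/5
(¬p ≡ r) ≡ ((r ≡ q) ⊃ p) = 1 ≡ 2/5 = 2/5
¬¬(p ≡ q) ≡ ((¬p ≡ r) ≡ ((r ≡ q) ⊃ p)) = 4/5 ≡ 2/5 = 3/5
¬(¬¬(p ≡ q) ≡ ((¬p ≡ r) ≡ ((r ≡ q) ⊃ p))) = ¬3/5 = 2/5
((¬(¬r ≡ r) ≡ ¬(p ≡ (p ⊃ r))) ⊃ ¬((r ⊃ p) ⊃ ¬(q ≡ q))) ⊃ ¬(¬¬(p ≡ q) ≡ ((¬p ≡ r) ≡ ((r ≡ q) ⊃ p))) = 1 ⊃ 2/5 = 2/5

2/5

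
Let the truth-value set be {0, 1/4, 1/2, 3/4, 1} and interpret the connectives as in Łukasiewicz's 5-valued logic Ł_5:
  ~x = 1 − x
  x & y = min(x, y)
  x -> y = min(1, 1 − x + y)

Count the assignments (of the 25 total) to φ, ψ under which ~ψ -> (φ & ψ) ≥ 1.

value 1: 12 assignments (counts)
value 3/4: 2 assignments
value 1/2: 5 assignments
value 1/4: 1 assignment
value 0: 5 assignments
So 12 of the 25 assignments meet the threshold.

12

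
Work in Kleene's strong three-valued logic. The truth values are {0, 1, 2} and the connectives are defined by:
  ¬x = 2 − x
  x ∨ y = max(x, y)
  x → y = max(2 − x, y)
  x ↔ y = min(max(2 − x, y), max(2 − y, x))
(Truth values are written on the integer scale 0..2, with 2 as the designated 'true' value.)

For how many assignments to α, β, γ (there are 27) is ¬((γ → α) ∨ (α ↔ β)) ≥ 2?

1

value 2: 1 assignment (counts)
value 1: 9 assignments
value 0: 17 assignments
So 1 of the 27 assignments meets the threshold.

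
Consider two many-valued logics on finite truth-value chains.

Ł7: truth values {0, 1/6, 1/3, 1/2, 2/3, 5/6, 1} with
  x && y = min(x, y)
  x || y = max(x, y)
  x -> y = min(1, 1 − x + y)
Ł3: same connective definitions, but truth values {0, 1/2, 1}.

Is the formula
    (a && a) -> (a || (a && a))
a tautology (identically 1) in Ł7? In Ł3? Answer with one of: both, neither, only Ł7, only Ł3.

In Ł7: every assignment gives 1 — tautology.
In Ł3: every assignment gives 1 — tautology.

both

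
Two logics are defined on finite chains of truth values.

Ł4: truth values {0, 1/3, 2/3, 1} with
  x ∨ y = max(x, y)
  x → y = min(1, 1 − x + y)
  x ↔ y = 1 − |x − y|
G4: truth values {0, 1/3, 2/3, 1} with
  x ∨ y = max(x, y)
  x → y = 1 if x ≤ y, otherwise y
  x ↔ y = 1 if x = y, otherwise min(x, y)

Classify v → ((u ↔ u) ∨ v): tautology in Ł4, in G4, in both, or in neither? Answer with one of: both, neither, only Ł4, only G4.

In Ł4: every assignment gives 1 — tautology.
In G4: every assignment gives 1 — tautology.

both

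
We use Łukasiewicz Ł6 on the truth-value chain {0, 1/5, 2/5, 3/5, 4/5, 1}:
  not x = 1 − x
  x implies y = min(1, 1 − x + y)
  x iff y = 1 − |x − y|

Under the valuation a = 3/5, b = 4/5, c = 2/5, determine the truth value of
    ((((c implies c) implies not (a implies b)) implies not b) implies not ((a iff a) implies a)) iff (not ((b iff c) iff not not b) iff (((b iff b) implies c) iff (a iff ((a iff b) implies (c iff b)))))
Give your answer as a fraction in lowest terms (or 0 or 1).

4/5

c implies c = 2/5 implies 2/5 = 1
a implies b = 3/5 implies 4/5 = 1
not (a implies b) = not 1 = 0
(c implies c) implies not (a implies b) = 1 implies 0 = 0
not b = not 4/5 = 1/5
((c implies c) implies not (a implies b)) implies not b = 0 implies 1/5 = 1
a iff a = 3/5 iff 3/5 = 1
(a iff a) implies a = 1 implies 3/5 = 3/5
not ((a iff a) implies a) = not 3/5 = 2/5
(((c implies c) implies not (a implies b)) implies not b) implies not ((a iff a) implies a) = 1 implies 2/5 = 2/5
b iff c = 4/5 iff 2/5 = 3/5
not b = not 4/5 = 1/5
not not b = not 1/5 = 4/5
(b iff c) iff not not b = 3/5 iff 4/5 = 4/5
not ((b iff c) iff not not b) = not 4/5 = 1/5
b iff b = 4/5 iff 4/5 = 1
(b iff b) implies c = 1 implies 2/5 = 2/5
a iff b = 3/5 iff 4/5 = 4/5
c iff b = 2/5 iff 4/5 = 3/5
(a iff b) implies (c iff b) = 4/5 implies 3/5 = 4/5
a iff ((a iff b) implies (c iff b)) = 3/5 iff 4/5 = 4/5
((b iff b) implies c) iff (a iff ((a iff b) implies (c iff b))) = 2/5 iff 4/5 = 3/5
not ((b iff c) iff not not b) iff (((b iff b) implies c) iff (a iff ((a iff b) implies (c iff b)))) = 1/5 iff 3/5 = 3/5
((((c implies c) implies not (a implies b)) implies not b) implies not ((a iff a) implies a)) iff (not ((b iff c) iff not not b) iff (((b iff b) implies c) iff (a iff ((a iff b) implies (c iff b))))) = 2/5 iff 3/5 = 4/5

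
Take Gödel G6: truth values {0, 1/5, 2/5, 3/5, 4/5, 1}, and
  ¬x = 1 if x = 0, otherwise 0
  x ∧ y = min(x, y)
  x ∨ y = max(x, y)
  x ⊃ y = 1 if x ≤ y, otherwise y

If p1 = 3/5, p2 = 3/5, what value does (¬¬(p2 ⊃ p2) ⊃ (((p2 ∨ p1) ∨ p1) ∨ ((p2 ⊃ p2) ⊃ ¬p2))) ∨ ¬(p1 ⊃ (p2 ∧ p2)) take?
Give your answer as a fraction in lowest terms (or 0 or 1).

3/5

p2 ⊃ p2 = 3/5 ⊃ 3/5 = 1
¬(p2 ⊃ p2) = ¬1 = 0
¬¬(p2 ⊃ p2) = ¬0 = 1
p2 ∨ p1 = 3/5 ∨ 3/5 = 3/5
(p2 ∨ p1) ∨ p1 = 3/5 ∨ 3/5 = 3/5
p2 ⊃ p2 = 3/5 ⊃ 3/5 = 1
¬p2 = ¬3/5 = 0
(p2 ⊃ p2) ⊃ ¬p2 = 1 ⊃ 0 = 0
((p2 ∨ p1) ∨ p1) ∨ ((p2 ⊃ p2) ⊃ ¬p2) = 3/5 ∨ 0 = 3/5
¬¬(p2 ⊃ p2) ⊃ (((p2 ∨ p1) ∨ p1) ∨ ((p2 ⊃ p2) ⊃ ¬p2)) = 1 ⊃ 3/5 = 3/5
p2 ∧ p2 = 3/5 ∧ 3/5 = 3/5
p1 ⊃ (p2 ∧ p2) = 3/5 ⊃ 3/5 = 1
¬(p1 ⊃ (p2 ∧ p2)) = ¬1 = 0
(¬¬(p2 ⊃ p2) ⊃ (((p2 ∨ p1) ∨ p1) ∨ ((p2 ⊃ p2) ⊃ ¬p2))) ∨ ¬(p1 ⊃ (p2 ∧ p2)) = 3/5 ∨ 0 = 3/5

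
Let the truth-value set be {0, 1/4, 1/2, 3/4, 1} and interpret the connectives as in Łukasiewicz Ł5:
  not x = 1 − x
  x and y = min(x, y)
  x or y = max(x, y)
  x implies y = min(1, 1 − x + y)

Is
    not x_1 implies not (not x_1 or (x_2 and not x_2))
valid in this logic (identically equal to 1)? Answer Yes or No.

Counterexample: take x_1 = 0, x_2 = 0.
not x_1 = not 0 = 1
not x_2 = not 0 = 1
x_2 and not x_2 = 0 and 1 = 0
not x_1 or (x_2 and not x_2) = 1 or 0 = 1
not (not x_1 or (x_2 and not x_2)) = not 1 = 0
not x_1 implies not (not x_1 or (x_2 and not x_2)) = 1 implies 0 = 0
This gives 0 ≠ 1.

No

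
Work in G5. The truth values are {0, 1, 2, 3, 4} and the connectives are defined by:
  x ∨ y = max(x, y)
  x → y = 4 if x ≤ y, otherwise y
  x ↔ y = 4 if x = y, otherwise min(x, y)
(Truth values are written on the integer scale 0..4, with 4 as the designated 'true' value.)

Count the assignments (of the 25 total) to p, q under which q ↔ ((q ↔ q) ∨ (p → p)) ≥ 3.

value 4: 5 assignments (counts)
value 3: 5 assignments (counts)
value 2: 5 assignments
value 1: 5 assignments
value 0: 5 assignments
So 10 of the 25 assignments meet the threshold.

10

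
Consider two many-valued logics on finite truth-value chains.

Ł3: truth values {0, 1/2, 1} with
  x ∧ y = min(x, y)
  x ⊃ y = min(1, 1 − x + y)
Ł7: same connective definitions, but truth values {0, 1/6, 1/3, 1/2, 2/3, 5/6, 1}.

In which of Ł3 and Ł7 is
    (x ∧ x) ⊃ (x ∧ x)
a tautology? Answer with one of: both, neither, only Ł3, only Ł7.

both

In Ł3: every assignment gives 1 — tautology.
In Ł7: every assignment gives 1 — tautology.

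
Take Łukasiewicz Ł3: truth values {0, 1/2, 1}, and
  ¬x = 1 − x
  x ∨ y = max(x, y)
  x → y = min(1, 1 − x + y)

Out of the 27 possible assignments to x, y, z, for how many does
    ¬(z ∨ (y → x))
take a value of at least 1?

value 1: 1 assignment (counts)
value 1/2: 5 assignments
value 0: 21 assignments
So 1 of the 27 assignments meets the threshold.

1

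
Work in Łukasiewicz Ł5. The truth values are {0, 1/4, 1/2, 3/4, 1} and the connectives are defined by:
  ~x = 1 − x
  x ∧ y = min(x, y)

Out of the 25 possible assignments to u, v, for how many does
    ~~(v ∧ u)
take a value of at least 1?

value 1: 1 assignment (counts)
value 3/4: 3 assignments
value 1/2: 5 assignments
value 1/4: 7 assignments
value 0: 9 assignments
So 1 of the 25 assignments meets the threshold.

1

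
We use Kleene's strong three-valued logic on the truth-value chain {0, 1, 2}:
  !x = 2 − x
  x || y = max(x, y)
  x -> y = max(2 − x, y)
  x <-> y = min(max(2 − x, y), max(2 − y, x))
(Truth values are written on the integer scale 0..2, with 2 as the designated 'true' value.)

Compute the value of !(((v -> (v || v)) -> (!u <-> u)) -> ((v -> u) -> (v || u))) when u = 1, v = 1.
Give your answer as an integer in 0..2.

v || v = 1 || 1 = 1
v -> (v || v) = 1 -> 1 = 1
!u = !1 = 1
!u <-> u = 1 <-> 1 = 1
(v -> (v || v)) -> (!u <-> u) = 1 -> 1 = 1
v -> u = 1 -> 1 = 1
v || u = 1 || 1 = 1
(v -> u) -> (v || u) = 1 -> 1 = 1
((v -> (v || v)) -> (!u <-> u)) -> ((v -> u) -> (v || u)) = 1 -> 1 = 1
!(((v -> (v || v)) -> (!u <-> u)) -> ((v -> u) -> (v || u))) = !1 = 1

1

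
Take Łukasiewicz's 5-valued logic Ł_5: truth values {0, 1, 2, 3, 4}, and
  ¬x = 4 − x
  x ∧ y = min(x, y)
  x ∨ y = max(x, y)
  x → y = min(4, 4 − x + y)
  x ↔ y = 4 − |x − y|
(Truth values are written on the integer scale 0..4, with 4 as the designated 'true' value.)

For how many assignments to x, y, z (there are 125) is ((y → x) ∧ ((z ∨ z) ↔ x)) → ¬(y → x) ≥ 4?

value 4: 40 assignments (counts)
value 3: 17 assignments
value 2: 29 assignments
value 1: 24 assignments
value 0: 15 assignments
So 40 of the 125 assignments meet the threshold.

40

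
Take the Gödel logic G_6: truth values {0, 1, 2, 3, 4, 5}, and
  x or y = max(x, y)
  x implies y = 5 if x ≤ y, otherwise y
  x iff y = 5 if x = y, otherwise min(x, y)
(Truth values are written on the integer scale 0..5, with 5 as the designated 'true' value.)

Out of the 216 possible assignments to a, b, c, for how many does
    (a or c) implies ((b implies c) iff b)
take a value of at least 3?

value 5: 56 assignments (counts)
value 4: 8 assignments (counts)
value 3: 18 assignments (counts)
value 2: 30 assignments
value 1: 44 assignments
value 0: 60 assignments
So 82 of the 216 assignments meet the threshold.

82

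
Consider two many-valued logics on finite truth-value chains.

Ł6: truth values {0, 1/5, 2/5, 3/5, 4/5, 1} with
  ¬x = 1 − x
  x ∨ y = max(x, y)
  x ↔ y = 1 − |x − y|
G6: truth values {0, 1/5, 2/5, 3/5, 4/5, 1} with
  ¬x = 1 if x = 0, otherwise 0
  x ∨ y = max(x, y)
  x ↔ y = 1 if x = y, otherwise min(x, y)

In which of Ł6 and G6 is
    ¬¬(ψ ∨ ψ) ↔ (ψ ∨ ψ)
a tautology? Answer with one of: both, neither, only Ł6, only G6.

In Ł6: every assignment gives 1 — tautology.
In G6: at ψ = 1/5 the value is 1/5 — not a tautology.

only Ł6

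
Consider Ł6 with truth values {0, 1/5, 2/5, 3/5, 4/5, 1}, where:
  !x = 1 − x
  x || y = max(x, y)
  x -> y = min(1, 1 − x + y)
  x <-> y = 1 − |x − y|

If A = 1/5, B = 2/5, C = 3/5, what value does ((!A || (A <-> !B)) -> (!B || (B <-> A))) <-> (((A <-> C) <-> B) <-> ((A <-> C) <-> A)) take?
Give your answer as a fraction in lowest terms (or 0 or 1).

!A = !1/5 = 4/5
!B = !2/5 = 3/5
A <-> !B = 1/5 <-> 3/5 = 3/5
!A || (A <-> !B) = 4/5 || 3/5 = 4/5
!B = !2/5 = 3/5
B <-> A = 2/5 <-> 1/5 = 4/5
!B || (B <-> A) = 3/5 || 4/5 = 4/5
(!A || (A <-> !B)) -> (!B || (B <-> A)) = 4/5 -> 4/5 = 1
A <-> C = 1/5 <-> 3/5 = 3/5
(A <-> C) <-> B = 3/5 <-> 2/5 = 4/5
A <-> C = 1/5 <-> 3/5 = 3/5
(A <-> C) <-> A = 3/5 <-> 1/5 = 3/5
((A <-> C) <-> B) <-> ((A <-> C) <-> A) = 4/5 <-> 3/5 = 4/5
((!A || (A <-> !B)) -> (!B || (B <-> A))) <-> (((A <-> C) <-> B) <-> ((A <-> C) <-> A)) = 1 <-> 4/5 = 4/5

4/5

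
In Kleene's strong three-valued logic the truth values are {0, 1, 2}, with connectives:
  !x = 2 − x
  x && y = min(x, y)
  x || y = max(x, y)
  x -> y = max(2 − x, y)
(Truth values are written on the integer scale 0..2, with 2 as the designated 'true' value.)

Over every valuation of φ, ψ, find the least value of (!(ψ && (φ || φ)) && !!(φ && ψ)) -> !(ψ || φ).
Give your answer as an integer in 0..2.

1

Take φ = 1, ψ = 1:
φ || φ = 1 || 1 = 1
ψ && (φ || φ) = 1 && 1 = 1
!(ψ && (φ || φ)) = !1 = 1
φ && ψ = 1 && 1 = 1
!(φ && ψ) = !1 = 1
!!(φ && ψ) = !1 = 1
!(ψ && (φ || φ)) && !!(φ && ψ) = 1 && 1 = 1
ψ || φ = 1 || 1 = 1
!(ψ || φ) = !1 = 1
(!(ψ && (φ || φ)) && !!(φ && ψ)) -> !(ψ || φ) = 1 -> 1 = 1
No assignment yields a value below 1, so this is the minimum.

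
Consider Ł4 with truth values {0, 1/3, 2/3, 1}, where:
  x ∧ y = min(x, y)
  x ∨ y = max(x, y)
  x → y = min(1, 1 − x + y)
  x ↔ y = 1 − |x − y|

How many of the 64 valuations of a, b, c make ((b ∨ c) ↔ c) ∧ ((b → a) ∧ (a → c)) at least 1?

20

value 1: 20 assignments (counts)
value 2/3: 18 assignments
value 1/3: 16 assignments
value 0: 10 assignments
So 20 of the 64 assignments meet the threshold.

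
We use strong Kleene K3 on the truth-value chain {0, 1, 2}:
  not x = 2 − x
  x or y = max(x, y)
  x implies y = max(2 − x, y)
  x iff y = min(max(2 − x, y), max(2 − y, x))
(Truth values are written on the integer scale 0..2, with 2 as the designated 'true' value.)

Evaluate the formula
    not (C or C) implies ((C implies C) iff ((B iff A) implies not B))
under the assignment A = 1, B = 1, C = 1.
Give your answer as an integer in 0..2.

1

C or C = 1 or 1 = 1
not (C or C) = not 1 = 1
C implies C = 1 implies 1 = 1
B iff A = 1 iff 1 = 1
not B = not 1 = 1
(B iff A) implies not B = 1 implies 1 = 1
(C implies C) iff ((B iff A) implies not B) = 1 iff 1 = 1
not (C or C) implies ((C implies C) iff ((B iff A) implies not B)) = 1 implies 1 = 1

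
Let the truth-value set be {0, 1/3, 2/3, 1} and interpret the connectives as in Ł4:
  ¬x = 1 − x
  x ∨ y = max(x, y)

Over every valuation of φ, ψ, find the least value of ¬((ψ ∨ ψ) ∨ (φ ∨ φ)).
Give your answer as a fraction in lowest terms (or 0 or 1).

Take φ = 0, ψ = 1:
ψ ∨ ψ = 1 ∨ 1 = 1
φ ∨ φ = 0 ∨ 0 = 0
(ψ ∨ ψ) ∨ (φ ∨ φ) = 1 ∨ 0 = 1
¬((ψ ∨ ψ) ∨ (φ ∨ φ)) = ¬1 = 0
No assignment yields a value below 0, so this is the minimum.

0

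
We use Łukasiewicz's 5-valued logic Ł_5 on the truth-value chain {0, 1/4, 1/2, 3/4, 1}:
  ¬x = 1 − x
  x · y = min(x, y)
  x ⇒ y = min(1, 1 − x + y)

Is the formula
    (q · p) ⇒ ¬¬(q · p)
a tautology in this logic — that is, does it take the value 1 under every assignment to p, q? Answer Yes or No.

Yes

At p = 1, q = 1/2, for instance:
q · p = 1/2 · 1 = 1/2
¬(q · p) = ¬1/2 = 1/2
¬¬(q · p) = ¬1/2 = 1/2
(q · p) ⇒ ¬¬(q · p) = 1/2 ⇒ 1/2 = 1
and checking the remaining 24 assignments likewise gives ≥ 1 in every case.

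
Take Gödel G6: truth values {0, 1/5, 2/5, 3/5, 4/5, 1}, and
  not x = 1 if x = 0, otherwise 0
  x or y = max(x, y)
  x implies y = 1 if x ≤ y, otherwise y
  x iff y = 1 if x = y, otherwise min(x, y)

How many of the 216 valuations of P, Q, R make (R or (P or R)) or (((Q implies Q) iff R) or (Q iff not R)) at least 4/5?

140

value 1: 91 assignments (counts)
value 4/5: 49 assignments (counts)
value 3/5: 37 assignments
value 2/5: 25 assignments
value 1/5: 13 assignments
value 0: 1 assignment
So 140 of the 216 assignments meet the threshold.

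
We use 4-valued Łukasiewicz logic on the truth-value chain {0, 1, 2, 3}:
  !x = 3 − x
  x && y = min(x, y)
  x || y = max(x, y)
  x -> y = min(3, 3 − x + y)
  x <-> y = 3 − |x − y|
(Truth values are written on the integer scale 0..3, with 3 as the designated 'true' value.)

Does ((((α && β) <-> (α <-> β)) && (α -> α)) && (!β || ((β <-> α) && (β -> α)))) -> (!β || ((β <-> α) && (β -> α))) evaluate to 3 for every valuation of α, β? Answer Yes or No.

α = 0, β = 0 ↦ 3
α = 0, β = 1 ↦ 3
α = 0, β = 2 ↦ 3
α = 0, β = 3 ↦ 3
α = 1, β = 0 ↦ 3
α = 1, β = 1 ↦ 3
α = 1, β = 2 ↦ 3
α = 1, β = 3 ↦ 3
α = 2, β = 0 ↦ 3
α = 2, β = 1 ↦ 3
α = 2, β = 2 ↦ 3
α = 2, β = 3 ↦ 3
α = 3, β = 0 ↦ 3
α = 3, β = 1 ↦ 3
α = 3, β = 2 ↦ 3
α = 3, β = 3 ↦ 3
Every assignment gives a value ≥ 3.

Yes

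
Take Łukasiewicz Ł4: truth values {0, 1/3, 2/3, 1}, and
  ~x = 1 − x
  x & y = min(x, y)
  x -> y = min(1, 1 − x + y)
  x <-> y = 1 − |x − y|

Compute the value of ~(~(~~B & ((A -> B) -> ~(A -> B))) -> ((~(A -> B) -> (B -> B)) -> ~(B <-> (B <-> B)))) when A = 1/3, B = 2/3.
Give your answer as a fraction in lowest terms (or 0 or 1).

~B = ~2/3 = 1/3
~~B = ~1/3 = 2/3
A -> B = 1/3 -> 2/3 = 1
A -> B = 1/3 -> 2/3 = 1
~(A -> B) = ~1 = 0
(A -> B) -> ~(A -> B) = 1 -> 0 = 0
~~B & ((A -> B) -> ~(A -> B)) = 2/3 & 0 = 0
~(~~B & ((A -> B) -> ~(A -> B))) = ~0 = 1
A -> B = 1/3 -> 2/3 = 1
~(A -> B) = ~1 = 0
B -> B = 2/3 -> 2/3 = 1
~(A -> B) -> (B -> B) = 0 -> 1 = 1
B <-> B = 2/3 <-> 2/3 = 1
B <-> (B <-> B) = 2/3 <-> 1 = 2/3
~(B <-> (B <-> B)) = ~2/3 = 1/3
(~(A -> B) -> (B -> B)) -> ~(B <-> (B <-> B)) = 1 -> 1/3 = 1/3
~(~~B & ((A -> B) -> ~(A -> B))) -> ((~(A -> B) -> (B -> B)) -> ~(B <-> (B <-> B))) = 1 -> 1/3 = 1/3
~(~(~~B & ((A -> B) -> ~(A -> B))) -> ((~(A -> B) -> (B -> B)) -> ~(B <-> (B <-> B)))) = ~1/3 = 2/3

2/3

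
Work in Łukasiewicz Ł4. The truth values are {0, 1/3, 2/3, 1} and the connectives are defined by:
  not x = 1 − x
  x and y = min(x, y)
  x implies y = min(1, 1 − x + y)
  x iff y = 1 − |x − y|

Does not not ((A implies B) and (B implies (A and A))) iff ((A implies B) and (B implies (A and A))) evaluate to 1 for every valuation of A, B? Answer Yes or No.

A = 0, B = 0 ↦ 1
A = 0, B = 1/3 ↦ 1
A = 0, B = 2/3 ↦ 1
A = 0, B = 1 ↦ 1
A = 1/3, B = 0 ↦ 1
A = 1/3, B = 1/3 ↦ 1
A = 1/3, B = 2/3 ↦ 1
A = 1/3, B = 1 ↦ 1
A = 2/3, B = 0 ↦ 1
A = 2/3, B = 1/3 ↦ 1
A = 2/3, B = 2/3 ↦ 1
A = 2/3, B = 1 ↦ 1
A = 1, B = 0 ↦ 1
A = 1, B = 1/3 ↦ 1
A = 1, B = 2/3 ↦ 1
A = 1, B = 1 ↦ 1
Every assignment gives a value ≥ 1.

Yes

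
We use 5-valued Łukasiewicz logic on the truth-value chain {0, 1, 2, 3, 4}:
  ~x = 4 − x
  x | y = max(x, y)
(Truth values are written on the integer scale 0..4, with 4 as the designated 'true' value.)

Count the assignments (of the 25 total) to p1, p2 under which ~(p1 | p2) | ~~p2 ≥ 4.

value 4: 6 assignments (counts)
value 3: 8 assignments
value 2: 7 assignments
value 1: 3 assignments
value 0: 1 assignment
So 6 of the 25 assignments meet the threshold.

6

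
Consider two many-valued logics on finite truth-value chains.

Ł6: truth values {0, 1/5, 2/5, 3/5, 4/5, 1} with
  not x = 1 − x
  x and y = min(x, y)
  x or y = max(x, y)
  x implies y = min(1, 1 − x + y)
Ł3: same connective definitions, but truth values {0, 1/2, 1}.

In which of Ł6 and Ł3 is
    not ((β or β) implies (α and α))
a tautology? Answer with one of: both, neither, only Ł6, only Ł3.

neither

In Ł6: at α = 0, β = 0 the value is 0 — not a tautology.
In Ł3: at α = 0, β = 0 the value is 0 — not a tautology.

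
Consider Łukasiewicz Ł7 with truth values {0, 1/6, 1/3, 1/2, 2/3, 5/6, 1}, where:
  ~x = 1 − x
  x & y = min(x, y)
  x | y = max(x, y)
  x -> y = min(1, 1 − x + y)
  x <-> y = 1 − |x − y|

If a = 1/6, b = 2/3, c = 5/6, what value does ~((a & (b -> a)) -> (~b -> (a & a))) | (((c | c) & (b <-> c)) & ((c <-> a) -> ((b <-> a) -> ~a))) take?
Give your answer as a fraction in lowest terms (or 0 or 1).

b -> a = 2/3 -> 1/6 = 1/2
a & (b -> a) = 1/6 & 1/2 = 1/6
~b = ~2/3 = 1/3
a & a = 1/6 & 1/6 = 1/6
~b -> (a & a) = 1/3 -> 1/6 = 5/6
(a & (b -> a)) -> (~b -> (a & a)) = 1/6 -> 5/6 = 1
~((a & (b -> a)) -> (~b -> (a & a))) = ~1 = 0
c | c = 5/6 | 5/6 = 5/6
b <-> c = 2/3 <-> 5/6 = 5/6
(c | c) & (b <-> c) = 5/6 & 5/6 = 5/6
c <-> a = 5/6 <-> 1/6 = 1/3
b <-> a = 2/3 <-> 1/6 = 1/2
~a = ~1/6 = 5/6
(b <-> a) -> ~a = 1/2 -> 5/6 = 1
(c <-> a) -> ((b <-> a) -> ~a) = 1/3 -> 1 = 1
((c | c) & (b <-> c)) & ((c <-> a) -> ((b <-> a) -> ~a)) = 5/6 & 1 = 5/6
~((a & (b -> a)) -> (~b -> (a & a))) | (((c | c) & (b <-> c)) & ((c <-> a) -> ((b <-> a) -> ~a))) = 0 | 5/6 = 5/6

5/6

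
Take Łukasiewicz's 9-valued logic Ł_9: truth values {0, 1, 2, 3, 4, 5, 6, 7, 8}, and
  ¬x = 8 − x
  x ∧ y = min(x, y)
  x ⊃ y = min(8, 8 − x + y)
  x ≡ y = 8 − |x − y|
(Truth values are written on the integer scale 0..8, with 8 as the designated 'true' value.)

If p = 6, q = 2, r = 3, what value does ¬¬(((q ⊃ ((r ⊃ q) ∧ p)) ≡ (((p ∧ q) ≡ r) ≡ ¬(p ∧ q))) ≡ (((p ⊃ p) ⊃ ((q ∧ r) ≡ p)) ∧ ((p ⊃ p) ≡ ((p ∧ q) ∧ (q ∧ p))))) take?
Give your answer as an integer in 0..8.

r ⊃ q = 3 ⊃ 2 = 7
(r ⊃ q) ∧ p = 7 ∧ 6 = 6
q ⊃ ((r ⊃ q) ∧ p) = 2 ⊃ 6 = 8
p ∧ q = 6 ∧ 2 = 2
(p ∧ q) ≡ r = 2 ≡ 3 = 7
p ∧ q = 6 ∧ 2 = 2
¬(p ∧ q) = ¬2 = 6
((p ∧ q) ≡ r) ≡ ¬(p ∧ q) = 7 ≡ 6 = 7
(q ⊃ ((r ⊃ q) ∧ p)) ≡ (((p ∧ q) ≡ r) ≡ ¬(p ∧ q)) = 8 ≡ 7 = 7
p ⊃ p = 6 ⊃ 6 = 8
q ∧ r = 2 ∧ 3 = 2
(q ∧ r) ≡ p = 2 ≡ 6 = 4
(p ⊃ p) ⊃ ((q ∧ r) ≡ p) = 8 ⊃ 4 = 4
p ⊃ p = 6 ⊃ 6 = 8
p ∧ q = 6 ∧ 2 = 2
q ∧ p = 2 ∧ 6 = 2
(p ∧ q) ∧ (q ∧ p) = 2 ∧ 2 = 2
(p ⊃ p) ≡ ((p ∧ q) ∧ (q ∧ p)) = 8 ≡ 2 = 2
((p ⊃ p) ⊃ ((q ∧ r) ≡ p)) ∧ ((p ⊃ p) ≡ ((p ∧ q) ∧ (q ∧ p))) = 4 ∧ 2 = 2
((q ⊃ ((r ⊃ q) ∧ p)) ≡ (((p ∧ q) ≡ r) ≡ ¬(p ∧ q))) ≡ (((p ⊃ p) ⊃ ((q ∧ r) ≡ p)) ∧ ((p ⊃ p) ≡ ((p ∧ q) ∧ (q ∧ p)))) = 7 ≡ 2 = 3
¬(((q ⊃ ((r ⊃ q) ∧ p)) ≡ (((p ∧ q) ≡ r) ≡ ¬(p ∧ q))) ≡ (((p ⊃ p) ⊃ ((q ∧ r) ≡ p)) ∧ ((p ⊃ p) ≡ ((p ∧ q) ∧ (q ∧ p))))) = ¬3 = 5
¬¬(((q ⊃ ((r ⊃ q) ∧ p)) ≡ (((p ∧ q) ≡ r) ≡ ¬(p ∧ q))) ≡ (((p ⊃ p) ⊃ ((q ∧ r) ≡ p)) ∧ ((p ⊃ p) ≡ ((p ∧ q) ∧ (q ∧ p))))) = ¬5 = 3

3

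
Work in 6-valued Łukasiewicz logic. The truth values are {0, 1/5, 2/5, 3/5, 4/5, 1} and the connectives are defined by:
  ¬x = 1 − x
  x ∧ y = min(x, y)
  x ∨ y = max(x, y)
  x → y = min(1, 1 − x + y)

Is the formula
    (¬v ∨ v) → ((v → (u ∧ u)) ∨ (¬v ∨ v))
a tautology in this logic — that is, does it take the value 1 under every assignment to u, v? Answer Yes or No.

Yes

At u = 1/5, v = 0, for instance:
¬v = ¬0 = 1
¬v ∨ v = 1 ∨ 0 = 1
u ∧ u = 1/5 ∧ 1/5 = 1/5
v → (u ∧ u) = 0 → 1/5 = 1
(v → (u ∧ u)) ∨ (¬v ∨ v) = 1 ∨ 1 = 1
(¬v ∨ v) → ((v → (u ∧ u)) ∨ (¬v ∨ v)) = 1 → 1 = 1
and checking the remaining 35 assignments likewise gives ≥ 1 in every case.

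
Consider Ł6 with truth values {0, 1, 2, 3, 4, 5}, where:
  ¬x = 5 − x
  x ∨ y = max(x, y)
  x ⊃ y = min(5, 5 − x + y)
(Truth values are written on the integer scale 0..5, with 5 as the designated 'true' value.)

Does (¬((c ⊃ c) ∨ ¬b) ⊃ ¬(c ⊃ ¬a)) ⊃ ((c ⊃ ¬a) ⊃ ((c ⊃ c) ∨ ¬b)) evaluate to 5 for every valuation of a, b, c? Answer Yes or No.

At a = 5, b = 1, c = 0, for instance:
c ⊃ c = 0 ⊃ 0 = 5
¬b = ¬1 = 4
(c ⊃ c) ∨ ¬b = 5 ∨ 4 = 5
¬((c ⊃ c) ∨ ¬b) = ¬5 = 0
¬a = ¬5 = 0
c ⊃ ¬a = 0 ⊃ 0 = 5
¬(c ⊃ ¬a) = ¬5 = 0
¬((c ⊃ c) ∨ ¬b) ⊃ ¬(c ⊃ ¬a) = 0 ⊃ 0 = 5
(c ⊃ ¬a) ⊃ ((c ⊃ c) ∨ ¬b) = 5 ⊃ 5 = 5
(¬((c ⊃ c) ∨ ¬b) ⊃ ¬(c ⊃ ¬a)) ⊃ ((c ⊃ ¬a) ⊃ ((c ⊃ c) ∨ ¬b)) = 5 ⊃ 5 = 5
and checking the remaining 215 assignments likewise gives ≥ 5 in every case.

Yes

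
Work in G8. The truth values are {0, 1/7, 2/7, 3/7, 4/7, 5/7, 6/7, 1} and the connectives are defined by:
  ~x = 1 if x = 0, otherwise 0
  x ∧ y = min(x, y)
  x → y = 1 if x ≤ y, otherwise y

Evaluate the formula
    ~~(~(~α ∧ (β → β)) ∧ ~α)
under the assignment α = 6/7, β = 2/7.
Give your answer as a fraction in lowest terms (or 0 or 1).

~α = ~6/7 = 0
β → β = 2/7 → 2/7 = 1
~α ∧ (β → β) = 0 ∧ 1 = 0
~(~α ∧ (β → β)) = ~0 = 1
~α = ~6/7 = 0
~(~α ∧ (β → β)) ∧ ~α = 1 ∧ 0 = 0
~(~(~α ∧ (β → β)) ∧ ~α) = ~0 = 1
~~(~(~α ∧ (β → β)) ∧ ~α) = ~1 = 0

0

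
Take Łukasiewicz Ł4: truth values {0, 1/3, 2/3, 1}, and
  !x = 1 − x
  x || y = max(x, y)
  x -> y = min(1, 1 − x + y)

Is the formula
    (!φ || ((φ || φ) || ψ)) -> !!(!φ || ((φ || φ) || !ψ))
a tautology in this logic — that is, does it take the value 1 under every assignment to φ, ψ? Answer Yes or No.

No

Counterexample: take φ = 1/3, ψ = 1.
!φ = !1/3 = 2/3
φ || φ = 1/3 || 1/3 = 1/3
(φ || φ) || ψ = 1/3 || 1 = 1
!φ || ((φ || φ) || ψ) = 2/3 || 1 = 1
!φ = !1/3 = 2/3
φ || φ = 1/3 || 1/3 = 1/3
!ψ = !1 = 0
(φ || φ) || !ψ = 1/3 || 0 = 1/3
!φ || ((φ || φ) || !ψ) = 2/3 || 1/3 = 2/3
!(!φ || ((φ || φ) || !ψ)) = !2/3 = 1/3
!!(!φ || ((φ || φ) || !ψ)) = !1/3 = 2/3
(!φ || ((φ || φ) || ψ)) -> !!(!φ || ((φ || φ) || !ψ)) = 1 -> 2/3 = 2/3
This gives 2/3 ≠ 1.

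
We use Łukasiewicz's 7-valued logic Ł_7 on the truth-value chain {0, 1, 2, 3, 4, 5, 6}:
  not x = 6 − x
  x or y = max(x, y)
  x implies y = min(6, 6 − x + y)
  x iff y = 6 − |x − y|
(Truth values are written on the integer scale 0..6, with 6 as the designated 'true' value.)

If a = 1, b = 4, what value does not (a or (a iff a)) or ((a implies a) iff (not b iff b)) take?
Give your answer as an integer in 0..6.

a iff a = 1 iff 1 = 6
a or (a iff a) = 1 or 6 = 6
not (a or (a iff a)) = not 6 = 0
a implies a = 1 implies 1 = 6
not b = not 4 = 2
not b iff b = 2 iff 4 = 4
(a implies a) iff (not b iff b) = 6 iff 4 = 4
not (a or (a iff a)) or ((a implies a) iff (not b iff b)) = 0 or 4 = 4

4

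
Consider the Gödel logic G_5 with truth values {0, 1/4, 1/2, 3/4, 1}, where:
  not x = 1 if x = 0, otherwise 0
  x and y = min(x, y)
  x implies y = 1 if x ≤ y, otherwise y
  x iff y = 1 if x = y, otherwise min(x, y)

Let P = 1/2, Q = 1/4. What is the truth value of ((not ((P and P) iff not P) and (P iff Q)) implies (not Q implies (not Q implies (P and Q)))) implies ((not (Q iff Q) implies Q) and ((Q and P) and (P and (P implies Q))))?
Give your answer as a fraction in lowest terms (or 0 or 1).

1/4

P and P = 1/2 and 1/2 = 1/2
not P = not 1/2 = 0
(P and P) iff not P = 1/2 iff 0 = 0
not ((P and P) iff not P) = not 0 = 1
P iff Q = 1/2 iff 1/4 = 1/4
not ((P and P) iff not P) and (P iff Q) = 1 and 1/4 = 1/4
not Q = not 1/4 = 0
not Q = not 1/4 = 0
P and Q = 1/2 and 1/4 = 1/4
not Q implies (P and Q) = 0 implies 1/4 = 1
not Q implies (not Q implies (P and Q)) = 0 implies 1 = 1
(not ((P and P) iff not P) and (P iff Q)) implies (not Q implies (not Q implies (P and Q))) = 1/4 implies 1 = 1
Q iff Q = 1/4 iff 1/4 = 1
not (Q iff Q) = not 1 = 0
not (Q iff Q) implies Q = 0 implies 1/4 = 1
Q and P = 1/4 and 1/2 = 1/4
P implies Q = 1/2 implies 1/4 = 1/4
P and (P implies Q) = 1/2 and 1/4 = 1/4
(Q and P) and (P and (P implies Q)) = 1/4 and 1/4 = 1/4
(not (Q iff Q) implies Q) and ((Q and P) and (P and (P implies Q))) = 1 and 1/4 = 1/4
((not ((P and P) iff not P) and (P iff Q)) implies (not Q implies (not Q implies (P and Q)))) implies ((not (Q iff Q) implies Q) and ((Q and P) and (P and (P implies Q)))) = 1 implies 1/4 = 1/4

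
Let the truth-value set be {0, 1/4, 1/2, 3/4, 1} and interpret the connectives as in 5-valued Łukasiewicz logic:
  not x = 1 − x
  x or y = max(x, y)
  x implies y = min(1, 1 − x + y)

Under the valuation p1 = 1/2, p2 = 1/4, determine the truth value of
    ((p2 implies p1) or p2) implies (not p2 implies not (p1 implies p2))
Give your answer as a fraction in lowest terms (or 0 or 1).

1/2

p2 implies p1 = 1/4 implies 1/2 = 1
(p2 implies p1) or p2 = 1 or 1/4 = 1
not p2 = not 1/4 = 3/4
p1 implies p2 = 1/2 implies 1/4 = 3/4
not (p1 implies p2) = not 3/4 = 1/4
not p2 implies not (p1 implies p2) = 3/4 implies 1/4 = 1/2
((p2 implies p1) or p2) implies (not p2 implies not (p1 implies p2)) = 1 implies 1/2 = 1/2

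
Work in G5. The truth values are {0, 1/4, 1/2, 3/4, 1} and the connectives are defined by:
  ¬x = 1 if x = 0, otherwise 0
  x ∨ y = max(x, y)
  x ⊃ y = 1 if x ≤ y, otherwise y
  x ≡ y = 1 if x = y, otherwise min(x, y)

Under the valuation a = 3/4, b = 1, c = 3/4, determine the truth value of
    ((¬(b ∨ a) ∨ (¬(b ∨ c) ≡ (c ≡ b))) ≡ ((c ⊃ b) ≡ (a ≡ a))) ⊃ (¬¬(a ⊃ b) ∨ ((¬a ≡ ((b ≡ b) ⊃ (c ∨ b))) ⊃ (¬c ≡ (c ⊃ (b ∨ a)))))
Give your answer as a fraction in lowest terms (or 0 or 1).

1

b ∨ a = 1 ∨ 3/4 = 1
¬(b ∨ a) = ¬1 = 0
b ∨ c = 1 ∨ 3/4 = 1
¬(b ∨ c) = ¬1 = 0
c ≡ b = 3/4 ≡ 1 = 3/4
¬(b ∨ c) ≡ (c ≡ b) = 0 ≡ 3/4 = 0
¬(b ∨ a) ∨ (¬(b ∨ c) ≡ (c ≡ b)) = 0 ∨ 0 = 0
c ⊃ b = 3/4 ⊃ 1 = 1
a ≡ a = 3/4 ≡ 3/4 = 1
(c ⊃ b) ≡ (a ≡ a) = 1 ≡ 1 = 1
(¬(b ∨ a) ∨ (¬(b ∨ c) ≡ (c ≡ b))) ≡ ((c ⊃ b) ≡ (a ≡ a)) = 0 ≡ 1 = 0
a ⊃ b = 3/4 ⊃ 1 = 1
¬(a ⊃ b) = ¬1 = 0
¬¬(a ⊃ b) = ¬0 = 1
¬a = ¬3/4 = 0
b ≡ b = 1 ≡ 1 = 1
c ∨ b = 3/4 ∨ 1 = 1
(b ≡ b) ⊃ (c ∨ b) = 1 ⊃ 1 = 1
¬a ≡ ((b ≡ b) ⊃ (c ∨ b)) = 0 ≡ 1 = 0
¬c = ¬3/4 = 0
b ∨ a = 1 ∨ 3/4 = 1
c ⊃ (b ∨ a) = 3/4 ⊃ 1 = 1
¬c ≡ (c ⊃ (b ∨ a)) = 0 ≡ 1 = 0
(¬a ≡ ((b ≡ b) ⊃ (c ∨ b))) ⊃ (¬c ≡ (c ⊃ (b ∨ a))) = 0 ⊃ 0 = 1
¬¬(a ⊃ b) ∨ ((¬a ≡ ((b ≡ b) ⊃ (c ∨ b))) ⊃ (¬c ≡ (c ⊃ (b ∨ a)))) = 1 ∨ 1 = 1
((¬(b ∨ a) ∨ (¬(b ∨ c) ≡ (c ≡ b))) ≡ ((c ⊃ b) ≡ (a ≡ a))) ⊃ (¬¬(a ⊃ b) ∨ ((¬a ≡ ((b ≡ b) ⊃ (c ∨ b))) ⊃ (¬c ≡ (c ⊃ (b ∨ a))))) = 0 ⊃ 1 = 1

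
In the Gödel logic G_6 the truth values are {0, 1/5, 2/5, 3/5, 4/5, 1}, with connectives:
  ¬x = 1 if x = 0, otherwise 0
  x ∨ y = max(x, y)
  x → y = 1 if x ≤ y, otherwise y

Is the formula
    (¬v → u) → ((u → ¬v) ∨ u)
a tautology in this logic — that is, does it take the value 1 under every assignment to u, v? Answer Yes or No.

No

Counterexample: take u = 1/5, v = 1/5.
¬v = ¬1/5 = 0
¬v → u = 0 → 1/5 = 1
¬v = ¬1/5 = 0
u → ¬v = 1/5 → 0 = 0
(u → ¬v) ∨ u = 0 ∨ 1/5 = 1/5
(¬v → u) → ((u → ¬v) ∨ u) = 1 → 1/5 = 1/5
This gives 1/5 ≠ 1.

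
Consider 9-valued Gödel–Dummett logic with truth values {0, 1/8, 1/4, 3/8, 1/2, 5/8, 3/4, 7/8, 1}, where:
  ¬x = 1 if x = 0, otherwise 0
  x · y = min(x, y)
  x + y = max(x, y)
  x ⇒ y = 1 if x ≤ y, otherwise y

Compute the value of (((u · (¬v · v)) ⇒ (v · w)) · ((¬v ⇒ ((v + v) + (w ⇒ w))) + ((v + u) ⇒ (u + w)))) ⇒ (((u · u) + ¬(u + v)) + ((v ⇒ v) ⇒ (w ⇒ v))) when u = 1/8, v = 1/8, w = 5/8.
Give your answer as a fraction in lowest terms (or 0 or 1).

¬v = ¬1/8 = 0
¬v · v = 0 · 1/8 = 0
u · (¬v · v) = 1/8 · 0 = 0
v · w = 1/8 · 5/8 = 1/8
(u · (¬v · v)) ⇒ (v · w) = 0 ⇒ 1/8 = 1
¬v = ¬1/8 = 0
v + v = 1/8 + 1/8 = 1/8
w ⇒ w = 5/8 ⇒ 5/8 = 1
(v + v) + (w ⇒ w) = 1/8 + 1 = 1
¬v ⇒ ((v + v) + (w ⇒ w)) = 0 ⇒ 1 = 1
v + u = 1/8 + 1/8 = 1/8
u + w = 1/8 + 5/8 = 5/8
(v + u) ⇒ (u + w) = 1/8 ⇒ 5/8 = 1
(¬v ⇒ ((v + v) + (w ⇒ w))) + ((v + u) ⇒ (u + w)) = 1 + 1 = 1
((u · (¬v · v)) ⇒ (v · w)) · ((¬v ⇒ ((v + v) + (w ⇒ w))) + ((v + u) ⇒ (u + w))) = 1 · 1 = 1
u · u = 1/8 · 1/8 = 1/8
u + v = 1/8 + 1/8 = 1/8
¬(u + v) = ¬1/8 = 0
(u · u) + ¬(u + v) = 1/8 + 0 = 1/8
v ⇒ v = 1/8 ⇒ 1/8 = 1
w ⇒ v = 5/8 ⇒ 1/8 = 1/8
(v ⇒ v) ⇒ (w ⇒ v) = 1 ⇒ 1/8 = 1/8
((u · u) + ¬(u + v)) + ((v ⇒ v) ⇒ (w ⇒ v)) = 1/8 + 1/8 = 1/8
(((u · (¬v · v)) ⇒ (v · w)) · ((¬v ⇒ ((v + v) + (w ⇒ w))) + ((v + u) ⇒ (u + w)))) ⇒ (((u · u) + ¬(u + v)) + ((v ⇒ v) ⇒ (w ⇒ v))) = 1 ⇒ 1/8 = 1/8

1/8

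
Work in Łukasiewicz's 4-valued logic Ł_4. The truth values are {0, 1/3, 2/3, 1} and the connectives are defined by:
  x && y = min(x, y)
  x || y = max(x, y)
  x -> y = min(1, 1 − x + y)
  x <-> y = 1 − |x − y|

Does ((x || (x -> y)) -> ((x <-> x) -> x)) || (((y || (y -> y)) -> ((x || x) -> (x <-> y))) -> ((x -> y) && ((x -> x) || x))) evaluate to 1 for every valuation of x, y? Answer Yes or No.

No

Counterexample: take x = 1/3, y = 0.
x -> y = 1/3 -> 0 = 2/3
x || (x -> y) = 1/3 || 2/3 = 2/3
x <-> x = 1/3 <-> 1/3 = 1
(x <-> x) -> x = 1 -> 1/3 = 1/3
(x || (x -> y)) -> ((x <-> x) -> x) = 2/3 -> 1/3 = 2/3
y -> y = 0 -> 0 = 1
y || (y -> y) = 0 || 1 = 1
x || x = 1/3 || 1/3 = 1/3
x <-> y = 1/3 <-> 0 = 2/3
(x || x) -> (x <-> y) = 1/3 -> 2/3 = 1
(y || (y -> y)) -> ((x || x) -> (x <-> y)) = 1 -> 1 = 1
x -> y = 1/3 -> 0 = 2/3
x -> x = 1/3 -> 1/3 = 1
(x -> x) || x = 1 || 1/3 = 1
(x -> y) && ((x -> x) || x) = 2/3 && 1 = 2/3
((y || (y -> y)) -> ((x || x) -> (x <-> y))) -> ((x -> y) && ((x -> x) || x)) = 1 -> 2/3 = 2/3
((x || (x -> y)) -> ((x <-> x) -> x)) || (((y || (y -> y)) -> ((x || x) -> (x <-> y))) -> ((x -> y) && ((x -> x) || x))) = 2/3 || 2/3 = 2/3
This gives 2/3 ≠ 1.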